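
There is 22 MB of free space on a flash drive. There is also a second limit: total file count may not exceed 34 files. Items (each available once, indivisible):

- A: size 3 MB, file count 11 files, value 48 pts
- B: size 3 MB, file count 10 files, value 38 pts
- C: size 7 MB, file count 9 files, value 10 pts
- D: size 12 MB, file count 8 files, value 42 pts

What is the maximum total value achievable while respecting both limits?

Feasible sets respecting both limits:
- A+B+D: size 18, file count 29, value 128
- A+C+D: size 22, file count 28, value 100
- A+B+C: size 13, file count 30, value 96
Best: 128 pts.

128 pts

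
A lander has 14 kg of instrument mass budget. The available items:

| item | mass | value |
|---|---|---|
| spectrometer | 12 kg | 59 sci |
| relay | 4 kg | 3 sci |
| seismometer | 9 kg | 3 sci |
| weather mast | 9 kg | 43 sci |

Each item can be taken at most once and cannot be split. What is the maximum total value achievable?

Check high-value combinations within 14 kg:
- spectrometer: mass 12, value 59
- relay+weather mast: mass 4+9=13, value 3+43=46
- weather mast: mass 9, value 43
Best: 59 sci.

59 sci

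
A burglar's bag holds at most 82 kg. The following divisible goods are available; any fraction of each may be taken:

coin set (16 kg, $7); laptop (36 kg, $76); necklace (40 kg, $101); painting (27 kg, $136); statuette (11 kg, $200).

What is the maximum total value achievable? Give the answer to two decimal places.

Take in order of value per unit:
- statuette (200/11 per unit): all 11 → value 200, running total 200.00
- painting (136/27 per unit): all 27 → value 136, running total 336.00
- necklace (101/40 per unit): all 40 → value 101, running total 437.00
- laptop (76/36 per unit): 4 of 36 → value 4×76/36 = 8.4444, running total 445.44
Total 445.44.

445.44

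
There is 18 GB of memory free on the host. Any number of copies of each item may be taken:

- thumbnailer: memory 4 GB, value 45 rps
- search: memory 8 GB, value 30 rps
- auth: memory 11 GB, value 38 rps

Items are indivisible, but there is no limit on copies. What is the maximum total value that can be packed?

Best value-per-unit is thumbnailer at 45/4, and filling with it alone uses memory 4×4=16. No mix of the others beats 4×45 = 180.

180 rps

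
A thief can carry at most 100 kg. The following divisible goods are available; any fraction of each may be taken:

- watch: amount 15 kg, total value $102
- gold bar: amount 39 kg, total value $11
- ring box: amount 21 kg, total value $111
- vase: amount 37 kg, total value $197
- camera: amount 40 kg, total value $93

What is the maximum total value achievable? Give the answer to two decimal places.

472.78

Take in order of value per unit:
- watch (102/15 per unit): all 15 → value 102, running total 102.00
- vase (197/37 per unit): all 37 → value 197, running total 299.00
- ring box (111/21 per unit): all 21 → value 111, running total 410.00
- camera (93/40 per unit): 27 of 40 → value 27×93/40 = 62.7750, running total 472.78
Total 472.78.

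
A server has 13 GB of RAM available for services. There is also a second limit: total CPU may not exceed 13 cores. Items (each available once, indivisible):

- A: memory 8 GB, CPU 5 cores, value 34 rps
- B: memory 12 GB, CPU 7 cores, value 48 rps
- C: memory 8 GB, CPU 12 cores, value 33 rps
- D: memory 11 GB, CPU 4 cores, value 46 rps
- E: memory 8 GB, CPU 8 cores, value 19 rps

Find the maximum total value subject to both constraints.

Feasible sets respecting both limits:
- B: memory 12, CPU 7, value 48
- D: memory 11, CPU 4, value 46
- A: memory 8, CPU 5, value 34
- C: memory 8, CPU 12, value 33
Best: 48 rps.

48 rps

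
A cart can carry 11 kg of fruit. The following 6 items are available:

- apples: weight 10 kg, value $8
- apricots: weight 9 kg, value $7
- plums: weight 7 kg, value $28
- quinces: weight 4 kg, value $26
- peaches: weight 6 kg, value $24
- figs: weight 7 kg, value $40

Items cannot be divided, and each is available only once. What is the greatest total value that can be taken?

Check high-value combinations within 11 kg:
- quinces+figs: weight 4+7=11, value 26+40=66
- plums+quinces: weight 7+4=11, value 28+26=54
- quinces+peaches: weight 4+6=10, value 26+24=50
Best: $66.

$66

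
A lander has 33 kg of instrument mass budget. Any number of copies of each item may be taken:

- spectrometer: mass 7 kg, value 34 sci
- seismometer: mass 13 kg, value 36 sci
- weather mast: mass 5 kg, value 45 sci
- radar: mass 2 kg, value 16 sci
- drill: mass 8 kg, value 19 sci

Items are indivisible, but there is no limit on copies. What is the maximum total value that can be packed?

289 sci

Best value-per-unit is weather mast at 45/5; filling with it alone gives 6×45 = 270.
Optimal mix: 5×weather mast + 4×radar → mass 33, value 289.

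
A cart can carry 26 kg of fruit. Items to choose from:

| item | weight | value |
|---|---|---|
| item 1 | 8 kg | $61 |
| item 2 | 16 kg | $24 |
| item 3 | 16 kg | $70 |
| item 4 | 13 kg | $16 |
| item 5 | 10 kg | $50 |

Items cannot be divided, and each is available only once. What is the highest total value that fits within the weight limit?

$131

Check high-value combinations within 26 kg:
- item 1+item 3: weight 8+16=24, value 61+70=131
- item 3+item 5: weight 16+10=26, value 70+50=120
- item 1+item 5: weight 8+10=18, value 61+50=111
- item 1+item 2: weight 8+16=24, value 61+24=85
- item 1+item 4: weight 8+13=21, value 61+16=77
Best: $131.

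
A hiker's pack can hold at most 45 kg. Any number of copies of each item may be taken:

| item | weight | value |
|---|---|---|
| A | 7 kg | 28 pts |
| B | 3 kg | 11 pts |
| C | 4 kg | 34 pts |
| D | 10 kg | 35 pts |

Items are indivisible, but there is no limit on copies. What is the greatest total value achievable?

374 pts

Best value-per-unit is C at 34/4, and filling with it alone uses weight 11×4=44. No mix of the others beats 11×34 = 374.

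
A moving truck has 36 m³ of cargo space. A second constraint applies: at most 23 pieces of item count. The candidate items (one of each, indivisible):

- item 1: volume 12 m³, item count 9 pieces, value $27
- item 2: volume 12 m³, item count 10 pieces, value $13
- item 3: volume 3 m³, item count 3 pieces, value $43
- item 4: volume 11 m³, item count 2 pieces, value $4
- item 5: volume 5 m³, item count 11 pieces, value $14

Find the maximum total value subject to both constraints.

Feasible sets respecting both limits:
- item 1+item 3+item 5: volume 20, item count 23, value 84
- item 1+item 2+item 3: volume 27, item count 22, value 83
- item 1+item 3+item 4: volume 26, item count 14, value 74
Best: $84.

$84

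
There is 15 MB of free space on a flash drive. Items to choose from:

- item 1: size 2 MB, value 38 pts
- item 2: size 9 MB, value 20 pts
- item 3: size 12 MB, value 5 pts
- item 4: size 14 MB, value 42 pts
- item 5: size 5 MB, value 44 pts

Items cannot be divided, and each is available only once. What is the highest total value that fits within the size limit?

Check high-value combinations within 15 MB:
- item 1+item 5: size 2+5=7, value 38+44=82
- item 2+item 5: size 9+5=14, value 20+44=64
- item 1+item 2: size 2+9=11, value 38+20=58
Best: 82 pts.

82 pts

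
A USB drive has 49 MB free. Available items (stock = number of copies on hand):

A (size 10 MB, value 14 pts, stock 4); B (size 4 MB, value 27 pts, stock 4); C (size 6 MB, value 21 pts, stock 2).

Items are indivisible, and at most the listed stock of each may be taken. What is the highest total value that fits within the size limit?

Best selections within size 49 and stock limits:
- 2×A + 4×B + 2×C: size 48, value 178
- 1×A + 4×B + 2×C: size 38, value 164
Best: 178 pts.

178 pts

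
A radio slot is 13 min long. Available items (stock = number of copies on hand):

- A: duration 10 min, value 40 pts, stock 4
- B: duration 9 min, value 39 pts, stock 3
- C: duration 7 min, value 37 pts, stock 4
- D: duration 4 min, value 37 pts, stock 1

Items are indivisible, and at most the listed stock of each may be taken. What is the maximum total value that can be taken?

Top feasible selections:
- 1×B + 1×D: duration 13, value 76
- 1×C + 1×D: duration 11, value 74
- 1×A: duration 10, value 40
Best: 76 pts.

76 pts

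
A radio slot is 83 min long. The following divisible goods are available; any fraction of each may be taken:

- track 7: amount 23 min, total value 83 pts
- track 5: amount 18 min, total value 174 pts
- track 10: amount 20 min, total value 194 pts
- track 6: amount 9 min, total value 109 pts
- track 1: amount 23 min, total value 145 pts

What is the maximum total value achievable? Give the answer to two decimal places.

668.91

Take in order of value per unit:
- track 6 (109/9 per unit): all 9 → value 109, running total 109.00
- track 10 (194/20 per unit): all 20 → value 194, running total 303.00
- track 5 (174/18 per unit): all 18 → value 174, running total 477.00
- track 1 (145/23 per unit): all 23 → value 145, running total 622.00
- track 7 (83/23 per unit): 13 of 23 → value 13×83/23 = 46.9130, running total 668.91
Total 668.91.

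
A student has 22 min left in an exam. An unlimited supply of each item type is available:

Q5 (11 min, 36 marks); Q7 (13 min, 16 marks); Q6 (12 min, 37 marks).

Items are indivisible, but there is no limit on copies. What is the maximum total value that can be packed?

Best value-per-unit is Q5 at 36/11, and filling with it alone uses time 2×11=22. No mix of the others beats 2×36 = 72.

72 marks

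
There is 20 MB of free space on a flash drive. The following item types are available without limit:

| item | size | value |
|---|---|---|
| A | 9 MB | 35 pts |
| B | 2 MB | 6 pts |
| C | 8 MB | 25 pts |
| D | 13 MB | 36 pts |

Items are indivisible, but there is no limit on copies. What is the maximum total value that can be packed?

76 pts

Best value-per-unit is A at 35/9; filling with it alone gives 2×35 = 70.
Optimal mix: 2×A + 1×B → size 20, value 76.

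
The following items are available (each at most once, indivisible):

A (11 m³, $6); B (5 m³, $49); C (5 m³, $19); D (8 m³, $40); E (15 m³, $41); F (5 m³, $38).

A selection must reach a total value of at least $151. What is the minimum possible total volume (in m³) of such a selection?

Subsets with value ≥ 151, sorted by total volume:
- B+D+E+F: volume 33, value 168
- A+B+C+D+F: volume 34, value 152
- B+C+D+E+F: volume 38, value 187
Minimum volume: 33 m³.

33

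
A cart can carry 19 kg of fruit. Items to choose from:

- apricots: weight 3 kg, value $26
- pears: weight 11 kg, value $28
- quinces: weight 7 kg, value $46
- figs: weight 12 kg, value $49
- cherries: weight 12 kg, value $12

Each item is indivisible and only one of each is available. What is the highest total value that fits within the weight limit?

$95

Check high-value combinations within 19 kg:
- quinces+figs: weight 7+12=19, value 46+49=95
- apricots+figs: weight 3+12=15, value 26+49=75
- pears+quinces: weight 11+7=18, value 28+46=74
- apricots+quinces: weight 3+7=10, value 26+46=72
- quinces+cherries: weight 7+12=19, value 46+12=58
Best: $95.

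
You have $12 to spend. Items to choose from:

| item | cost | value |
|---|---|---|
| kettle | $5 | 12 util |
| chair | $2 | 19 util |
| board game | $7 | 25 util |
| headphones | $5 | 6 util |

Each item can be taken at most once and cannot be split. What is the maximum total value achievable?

44 util

Check high-value combinations within $12:
- chair+board game: cost 2+7=9, value 19+25=44
- kettle+board game: cost 5+7=12, value 12+25=37
- kettle+chair+headphones: cost 5+2+5=12, value 12+19+6=37
Best: 44 util.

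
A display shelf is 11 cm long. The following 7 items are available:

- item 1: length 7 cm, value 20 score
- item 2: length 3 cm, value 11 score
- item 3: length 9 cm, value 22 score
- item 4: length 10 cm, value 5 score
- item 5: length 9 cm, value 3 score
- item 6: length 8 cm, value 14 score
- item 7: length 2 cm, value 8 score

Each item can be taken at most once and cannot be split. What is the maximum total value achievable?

Check high-value combinations within 11 cm:
- item 1+item 2: length 7+3=10, value 20+11=31
- item 3+item 7: length 9+2=11, value 22+8=30
- item 1+item 7: length 7+2=9, value 20+8=28
Best: 31 score.

31 score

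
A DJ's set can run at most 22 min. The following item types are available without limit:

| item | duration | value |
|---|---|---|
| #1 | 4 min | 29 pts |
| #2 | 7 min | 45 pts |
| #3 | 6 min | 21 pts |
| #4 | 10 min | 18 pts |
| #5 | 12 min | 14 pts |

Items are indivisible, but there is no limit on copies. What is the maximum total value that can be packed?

148 pts

Best value-per-unit is #1 at 29/4; filling with it alone gives 5×29 = 145.
Optimal mix: 2×#1 + 2×#2 → duration 22, value 148.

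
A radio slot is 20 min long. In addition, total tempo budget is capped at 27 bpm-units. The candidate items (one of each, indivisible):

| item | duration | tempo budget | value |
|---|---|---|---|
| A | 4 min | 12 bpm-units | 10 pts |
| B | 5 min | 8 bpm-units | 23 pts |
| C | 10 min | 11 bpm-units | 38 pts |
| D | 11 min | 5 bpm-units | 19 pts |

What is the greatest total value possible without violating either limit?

Feasible sets respecting both limits:
- B+C: duration 15, tempo budget 19, value 61
- A+B+D: duration 20, tempo budget 25, value 52
- A+C: duration 14, tempo budget 23, value 48
Best: 61 pts.

61 pts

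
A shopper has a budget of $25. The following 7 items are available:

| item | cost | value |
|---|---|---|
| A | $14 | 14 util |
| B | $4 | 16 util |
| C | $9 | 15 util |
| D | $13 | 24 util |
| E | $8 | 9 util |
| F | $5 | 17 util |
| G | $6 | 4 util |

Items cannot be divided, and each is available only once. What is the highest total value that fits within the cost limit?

Check high-value combinations within $25:
- B+D+F: cost 4+13+5=22, value 16+24+17=57
- B+C+F+G: cost 4+9+5+6=24, value 16+15+17+4=52
- B+D+E: cost 4+13+8=25, value 16+24+9=49
- B+C+F: cost 4+9+5=18, value 16+15+17=48
Best: 57 util.

57 util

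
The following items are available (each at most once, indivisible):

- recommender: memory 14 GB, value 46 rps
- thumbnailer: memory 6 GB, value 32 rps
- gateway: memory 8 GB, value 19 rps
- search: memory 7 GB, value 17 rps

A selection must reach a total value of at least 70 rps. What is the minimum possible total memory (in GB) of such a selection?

Subsets with value ≥ 70, sorted by total memory:
- recommender+thumbnailer: memory 20, value 78
- recommender+thumbnailer+search: memory 27, value 95
- recommender+thumbnailer+gateway: memory 28, value 97
- recommender+gateway+search: memory 29, value 82
Minimum memory: 20 GB.

20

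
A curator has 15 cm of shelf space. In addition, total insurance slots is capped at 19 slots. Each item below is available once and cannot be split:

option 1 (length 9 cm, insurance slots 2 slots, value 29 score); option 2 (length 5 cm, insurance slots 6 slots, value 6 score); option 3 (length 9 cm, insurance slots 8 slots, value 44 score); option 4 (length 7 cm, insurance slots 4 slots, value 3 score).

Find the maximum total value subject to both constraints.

50 score

Feasible sets respecting both limits:
- option 2+option 3: length 14, insurance slots 14, value 50
- option 3: length 9, insurance slots 8, value 44
- option 1+option 2: length 14, insurance slots 8, value 35
Best: 50 score.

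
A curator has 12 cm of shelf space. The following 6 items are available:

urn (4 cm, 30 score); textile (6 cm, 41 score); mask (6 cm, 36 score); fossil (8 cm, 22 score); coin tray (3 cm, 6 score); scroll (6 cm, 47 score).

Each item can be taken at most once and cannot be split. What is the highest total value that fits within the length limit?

88 score

This is a 0/1 knapsack; check combinations near the capacity.
- textile+scroll: length 6+6=12, value 41+47=88
- mask+scroll: length 6+6=12, value 36+47=83
- urn+scroll: length 4+6=10, value 30+47=77
- textile+mask: length 6+6=12, value 41+36=77
- urn+textile: length 4+6=10, value 30+41=71
Best: 88 score.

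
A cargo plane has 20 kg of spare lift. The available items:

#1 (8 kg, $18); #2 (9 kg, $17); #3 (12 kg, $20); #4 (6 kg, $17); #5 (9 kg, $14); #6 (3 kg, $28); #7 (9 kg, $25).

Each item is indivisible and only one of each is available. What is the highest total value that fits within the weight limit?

This is a 0/1 knapsack; check combinations near the capacity.
- #1+#6+#7: weight 8+3+9=20, value 18+28+25=71
- #4+#6+#7: weight 6+3+9=18, value 17+28+25=70
- #1+#4+#6: weight 8+6+3=17, value 18+17+28=63
- #1+#2+#6: weight 8+9+3=20, value 18+17+28=63
- #2+#4+#6: weight 9+6+3=18, value 17+17+28=62
Best: $71.

$71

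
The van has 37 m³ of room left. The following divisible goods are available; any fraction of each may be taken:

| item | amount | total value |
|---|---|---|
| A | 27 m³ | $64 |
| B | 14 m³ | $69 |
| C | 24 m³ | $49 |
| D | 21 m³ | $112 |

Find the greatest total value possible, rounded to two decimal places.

185.74

Take in order of value per unit:
- D (112/21 per unit): all 21 → value 112, running total 112.00
- B (69/14 per unit): all 14 → value 69, running total 181.00
- A (64/27 per unit): 2 of 27 → value 2×64/27 = 4.7407, running total 185.74
Total 185.74.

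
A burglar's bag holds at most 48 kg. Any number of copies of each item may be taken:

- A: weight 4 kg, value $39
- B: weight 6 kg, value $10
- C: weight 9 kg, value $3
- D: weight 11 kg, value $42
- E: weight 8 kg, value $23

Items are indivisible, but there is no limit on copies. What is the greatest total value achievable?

Best value-per-unit is A at 39/4, and filling with it alone uses weight 12×4=48. No mix of the others beats 12×39 = 468.

$468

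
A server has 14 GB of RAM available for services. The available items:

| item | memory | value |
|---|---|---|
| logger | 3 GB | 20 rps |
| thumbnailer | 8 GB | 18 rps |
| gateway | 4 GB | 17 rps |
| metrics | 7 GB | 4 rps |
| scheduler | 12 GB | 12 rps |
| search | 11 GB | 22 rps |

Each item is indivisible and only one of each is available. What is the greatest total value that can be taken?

42 rps

Check high-value combinations within 14 GB:
- logger+search: memory 3+11=14, value 20+22=42
- logger+gateway+metrics: memory 3+4+7=14, value 20+17+4=41
- logger+thumbnailer: memory 3+8=11, value 20+18=38
Best: 42 rps.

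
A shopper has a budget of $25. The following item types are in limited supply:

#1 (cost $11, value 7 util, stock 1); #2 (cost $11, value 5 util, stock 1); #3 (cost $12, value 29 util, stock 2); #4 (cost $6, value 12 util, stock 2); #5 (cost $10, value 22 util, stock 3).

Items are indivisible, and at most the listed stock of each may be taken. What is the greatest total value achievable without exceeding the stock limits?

58 util

Top feasible selections:
- 2×#3: cost 24, value 58
- 1×#3 + 2×#4: cost 24, value 53
Best: 58 util.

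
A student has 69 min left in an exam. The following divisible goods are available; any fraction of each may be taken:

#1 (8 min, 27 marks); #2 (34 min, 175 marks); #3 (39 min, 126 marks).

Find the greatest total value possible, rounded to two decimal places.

289.23

Take in order of value per unit:
- #2 (175/34 per unit): all 34 → value 175, running total 175.00
- #1 (27/8 per unit): all 8 → value 27, running total 202.00
- #3 (126/39 per unit): 27 of 39 → value 27×126/39 = 87.2308, running total 289.23
Total 289.23.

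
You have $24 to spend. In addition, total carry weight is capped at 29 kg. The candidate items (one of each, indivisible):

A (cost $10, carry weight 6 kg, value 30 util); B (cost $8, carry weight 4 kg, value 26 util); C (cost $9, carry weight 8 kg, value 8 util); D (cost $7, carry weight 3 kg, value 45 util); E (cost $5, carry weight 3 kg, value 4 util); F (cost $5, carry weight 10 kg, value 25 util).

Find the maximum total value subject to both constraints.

Feasible sets respecting both limits:
- A+D+F: cost 22, carry weight 19, value 100
- B+D+F: cost 20, carry weight 17, value 96
- A+B+F: cost 23, carry weight 20, value 81
- B+C+D: cost 24, carry weight 15, value 79
Best: 100 util.

100 util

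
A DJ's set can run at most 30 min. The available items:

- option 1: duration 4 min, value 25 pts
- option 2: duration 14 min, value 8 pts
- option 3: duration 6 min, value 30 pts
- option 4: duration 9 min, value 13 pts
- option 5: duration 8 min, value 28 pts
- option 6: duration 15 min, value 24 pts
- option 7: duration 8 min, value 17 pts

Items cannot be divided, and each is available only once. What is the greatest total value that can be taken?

100 pts

This is a 0/1 knapsack; check combinations near the capacity.
- option 1+option 3+option 5+option 7: duration 4+6+8+8=26, value 25+30+28+17=100
- option 1+option 3+option 4+option 5: duration 4+6+9+8=27, value 25+30+13+28=96
- option 1+option 3+option 4+option 7: duration 4+6+9+8=27, value 25+30+13+17=85
Best: 100 pts.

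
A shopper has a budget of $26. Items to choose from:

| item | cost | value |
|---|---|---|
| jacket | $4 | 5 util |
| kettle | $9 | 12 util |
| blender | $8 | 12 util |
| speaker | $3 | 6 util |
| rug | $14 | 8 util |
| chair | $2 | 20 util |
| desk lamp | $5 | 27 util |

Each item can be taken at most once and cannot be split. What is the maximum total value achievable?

Check high-value combinations within $26:
- kettle+blender+chair+desk lamp: cost 9+8+2+5=24, value 12+12+20+27=71
- jacket+blender+speaker+chair+desk lamp: cost 4+8+3+2+5=22, value 5+12+6+20+27=70
- jacket+kettle+speaker+chair+desk lamp: cost 4+9+3+2+5=23, value 5+12+6+20+27=70
- blender+speaker+chair+desk lamp: cost 8+3+2+5=18, value 12+6+20+27=65
Best: 71 util.

71 util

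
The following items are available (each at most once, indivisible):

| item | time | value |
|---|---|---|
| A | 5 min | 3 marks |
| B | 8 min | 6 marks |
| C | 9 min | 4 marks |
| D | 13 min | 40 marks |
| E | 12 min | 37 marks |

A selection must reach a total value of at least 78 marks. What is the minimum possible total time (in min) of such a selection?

30

Subsets with value ≥ 78, sorted by total time:
- A+D+E: time 30, value 80
- B+D+E: time 33, value 83
- C+D+E: time 34, value 81
Minimum time: 30 min.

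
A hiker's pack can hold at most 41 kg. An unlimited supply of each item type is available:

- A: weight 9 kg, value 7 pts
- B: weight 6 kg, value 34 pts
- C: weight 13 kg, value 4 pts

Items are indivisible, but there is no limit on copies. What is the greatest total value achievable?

Best value-per-unit is B at 34/6, and filling with it alone uses weight 6×6=36. No mix of the others beats 6×34 = 204.

204 pts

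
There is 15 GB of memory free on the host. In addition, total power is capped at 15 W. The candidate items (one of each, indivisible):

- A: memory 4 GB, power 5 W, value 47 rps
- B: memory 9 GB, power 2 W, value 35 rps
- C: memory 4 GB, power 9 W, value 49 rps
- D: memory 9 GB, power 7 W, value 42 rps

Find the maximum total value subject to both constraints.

Feasible sets respecting both limits:
- A+C: memory 8, power 14, value 96
- A+D: memory 13, power 12, value 89
- B+C: memory 13, power 11, value 84
Best: 96 rps.

96 rps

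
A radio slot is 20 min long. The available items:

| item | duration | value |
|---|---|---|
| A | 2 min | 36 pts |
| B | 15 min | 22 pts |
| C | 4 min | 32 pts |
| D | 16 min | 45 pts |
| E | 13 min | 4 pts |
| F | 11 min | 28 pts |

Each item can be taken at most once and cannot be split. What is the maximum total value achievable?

96 pts

This is a 0/1 knapsack; check combinations near the capacity.
- A+C+F: duration 2+4+11=17, value 36+32+28=96
- A+D: duration 2+16=18, value 36+45=81
- C+D: duration 4+16=20, value 32+45=77
- A+C+E: duration 2+4+13=19, value 36+32+4=72
- A+C: duration 2+4=6, value 36+32=68
Best: 96 pts.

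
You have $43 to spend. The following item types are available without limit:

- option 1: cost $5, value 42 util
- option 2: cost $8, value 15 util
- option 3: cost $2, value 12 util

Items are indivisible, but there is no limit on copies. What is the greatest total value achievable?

Best value-per-unit is option 1 at 42/5; filling with it alone gives 8×42 = 336.
Optimal mix: 8×option 1 + 1×option 3 → cost 42, value 348.

348 util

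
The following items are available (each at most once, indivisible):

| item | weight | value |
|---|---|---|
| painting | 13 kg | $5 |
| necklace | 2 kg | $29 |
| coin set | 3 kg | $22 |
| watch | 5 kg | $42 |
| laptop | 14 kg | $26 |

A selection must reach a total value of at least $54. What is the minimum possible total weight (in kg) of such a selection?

Subsets with value ≥ 54, sorted by total weight:
- necklace+watch: weight 7, value 71
- coin set+watch: weight 8, value 64
- necklace+coin set+watch: weight 10, value 93
- necklace+laptop: weight 16, value 55
Minimum weight: 7 kg.

7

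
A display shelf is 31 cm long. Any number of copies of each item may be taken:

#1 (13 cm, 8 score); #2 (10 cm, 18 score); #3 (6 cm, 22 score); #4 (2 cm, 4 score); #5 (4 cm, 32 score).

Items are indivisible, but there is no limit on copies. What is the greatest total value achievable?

Best value-per-unit is #5 at 32/4; filling with it alone gives 7×32 = 224.
Optimal mix: 1×#4 + 7×#5 → length 30, value 228.

228 score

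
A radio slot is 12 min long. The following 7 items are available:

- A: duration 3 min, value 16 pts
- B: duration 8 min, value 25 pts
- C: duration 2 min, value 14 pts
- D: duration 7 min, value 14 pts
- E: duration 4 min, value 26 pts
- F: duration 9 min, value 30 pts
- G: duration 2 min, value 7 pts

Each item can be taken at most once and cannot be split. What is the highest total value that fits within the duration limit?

This is a 0/1 knapsack; check combinations near the capacity.
- A+C+E+G: duration 3+2+4+2=11, value 16+14+26+7=63
- A+C+E: duration 3+2+4=9, value 16+14+26=56
- B+E: duration 8+4=12, value 25+26=51
Best: 63 pts.

63 pts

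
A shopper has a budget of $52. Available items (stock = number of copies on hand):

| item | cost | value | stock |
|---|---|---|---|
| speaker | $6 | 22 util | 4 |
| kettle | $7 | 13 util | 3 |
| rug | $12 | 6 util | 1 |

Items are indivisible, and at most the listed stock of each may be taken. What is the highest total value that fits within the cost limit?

127 util

Top feasible selections:
- 4×speaker + 3×kettle: cost 45, value 127
- 4×speaker + 2×kettle + 1×rug: cost 50, value 120
- 4×speaker + 2×kettle: cost 38, value 114
- 3×speaker + 3×kettle + 1×rug: cost 51, value 111
Best: 127 util.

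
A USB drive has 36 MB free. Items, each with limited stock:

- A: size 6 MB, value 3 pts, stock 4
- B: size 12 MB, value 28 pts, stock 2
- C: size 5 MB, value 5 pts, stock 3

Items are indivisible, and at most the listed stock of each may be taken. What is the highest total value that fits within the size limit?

66 pts

Best selections within size 36 and stock limits:
- 2×B + 2×C: size 34, value 66
- 1×A + 2×B + 1×C: size 35, value 64
Best: 66 pts.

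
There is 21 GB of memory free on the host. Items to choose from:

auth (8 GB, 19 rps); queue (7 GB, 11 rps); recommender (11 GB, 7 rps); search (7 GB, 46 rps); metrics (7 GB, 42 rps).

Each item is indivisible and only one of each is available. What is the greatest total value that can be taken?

Check high-value combinations within 21 GB:
- queue+search+metrics: memory 7+7+7=21, value 11+46+42=99
- search+metrics: memory 7+7=14, value 46+42=88
- auth+search: memory 8+7=15, value 19+46=65
- auth+metrics: memory 8+7=15, value 19+42=61
- queue+search: memory 7+7=14, value 11+46=57
Best: 99 rps.

99 rps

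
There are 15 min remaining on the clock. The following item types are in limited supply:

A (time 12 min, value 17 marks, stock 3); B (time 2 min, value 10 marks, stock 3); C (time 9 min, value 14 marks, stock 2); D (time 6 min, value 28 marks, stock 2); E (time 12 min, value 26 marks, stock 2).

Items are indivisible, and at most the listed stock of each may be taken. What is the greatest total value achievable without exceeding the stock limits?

Best selections within time 15 and stock limits:
- 1×B + 2×D: time 14, value 66
- 3×B + 1×D: time 12, value 58
- 2×D: time 12, value 56
Best: 66 marks.

66 marks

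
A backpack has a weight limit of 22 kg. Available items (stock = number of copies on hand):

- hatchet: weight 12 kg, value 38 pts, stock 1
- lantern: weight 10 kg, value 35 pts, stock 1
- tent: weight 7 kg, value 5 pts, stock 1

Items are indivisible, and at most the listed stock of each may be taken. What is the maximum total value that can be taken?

73 pts

Best selections within weight 22 and stock limits:
- 1×hatchet + 1×lantern: weight 22, value 73
- 1×hatchet + 1×tent: weight 19, value 43
Best: 73 pts.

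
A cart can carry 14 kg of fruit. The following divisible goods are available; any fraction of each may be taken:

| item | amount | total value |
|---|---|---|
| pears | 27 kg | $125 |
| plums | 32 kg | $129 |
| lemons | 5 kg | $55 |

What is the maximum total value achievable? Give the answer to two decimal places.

96.67

Take in order of value per unit:
- lemons (55/5 per unit): all 5 → value 55, running total 55.00
- pears (125/27 per unit): 9 of 27 → value 9×125/27 = 41.6667, running total 96.67
Total 96.67.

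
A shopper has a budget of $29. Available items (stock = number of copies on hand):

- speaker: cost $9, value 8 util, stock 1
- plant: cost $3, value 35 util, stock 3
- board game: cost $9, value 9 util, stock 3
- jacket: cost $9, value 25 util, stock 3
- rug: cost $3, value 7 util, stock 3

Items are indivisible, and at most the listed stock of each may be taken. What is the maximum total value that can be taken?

155 util

Top feasible selections:
- 3×plant + 2×jacket: cost 27, value 155
- 3×plant + 1×jacket + 3×rug: cost 27, value 151
Best: 155 util.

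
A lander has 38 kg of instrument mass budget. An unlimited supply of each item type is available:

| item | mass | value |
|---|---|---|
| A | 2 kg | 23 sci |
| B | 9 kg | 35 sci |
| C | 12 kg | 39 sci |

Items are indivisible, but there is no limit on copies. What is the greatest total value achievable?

437 sci

Best value-per-unit is A at 23/2, and filling with it alone uses mass 19×2=38. No mix of the others beats 19×23 = 437.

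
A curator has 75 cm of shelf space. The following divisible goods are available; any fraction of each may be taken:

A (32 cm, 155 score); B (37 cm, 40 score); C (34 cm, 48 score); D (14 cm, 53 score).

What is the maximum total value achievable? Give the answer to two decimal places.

248.94

Take in order of value per unit:
- A (155/32 per unit): all 32 → value 155, running total 155.00
- D (53/14 per unit): all 14 → value 53, running total 208.00
- C (48/34 per unit): 29 of 34 → value 29×48/34 = 40.9412, running total 248.94
Total 248.94.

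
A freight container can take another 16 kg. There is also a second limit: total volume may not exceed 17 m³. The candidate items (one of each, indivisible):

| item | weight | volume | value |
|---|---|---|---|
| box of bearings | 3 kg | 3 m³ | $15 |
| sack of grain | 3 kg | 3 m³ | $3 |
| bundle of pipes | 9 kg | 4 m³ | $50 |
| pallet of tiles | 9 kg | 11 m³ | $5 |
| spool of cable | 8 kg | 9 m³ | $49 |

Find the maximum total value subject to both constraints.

Feasible sets respecting both limits:
- box of bearings+sack of grain+bundle of pipes: weight 15, volume 10, value 68
- box of bearings+sack of grain+spool of cable: weight 14, volume 15, value 67
- box of bearings+bundle of pipes: weight 12, volume 7, value 65
- box of bearings+spool of cable: weight 11, volume 12, value 64
Best: $68.

$68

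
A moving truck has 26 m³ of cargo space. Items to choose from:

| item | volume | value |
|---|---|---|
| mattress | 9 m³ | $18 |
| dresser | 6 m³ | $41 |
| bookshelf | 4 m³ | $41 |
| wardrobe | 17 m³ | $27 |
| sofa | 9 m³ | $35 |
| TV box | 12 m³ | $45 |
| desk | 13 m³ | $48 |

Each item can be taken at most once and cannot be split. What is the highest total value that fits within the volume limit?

$130

This is a 0/1 knapsack; check combinations near the capacity.
- dresser+bookshelf+desk: volume 6+4+13=23, value 41+41+48=130
- dresser+bookshelf+TV box: volume 6+4+12=22, value 41+41+45=127
- bookshelf+sofa+desk: volume 4+9+13=26, value 41+35+48=124
Best: $130.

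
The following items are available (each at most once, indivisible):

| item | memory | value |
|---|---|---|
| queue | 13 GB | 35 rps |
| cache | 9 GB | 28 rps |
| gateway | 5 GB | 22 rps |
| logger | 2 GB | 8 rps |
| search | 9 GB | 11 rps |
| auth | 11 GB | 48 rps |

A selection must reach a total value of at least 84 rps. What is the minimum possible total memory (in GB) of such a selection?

22

Subsets with value ≥ 84, sorted by total memory:
- cache+logger+auth: memory 22, value 84
- cache+gateway+auth: memory 25, value 98
- queue+logger+auth: memory 26, value 91
- cache+gateway+logger+auth: memory 27, value 106
Minimum memory: 22 GB.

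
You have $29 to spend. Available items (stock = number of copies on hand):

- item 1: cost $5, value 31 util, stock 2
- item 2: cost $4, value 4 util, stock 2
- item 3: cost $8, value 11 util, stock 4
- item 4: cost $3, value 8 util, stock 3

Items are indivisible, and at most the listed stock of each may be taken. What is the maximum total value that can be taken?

97 util

Best selections within cost 29 and stock limits:
- 2×item 1 + 1×item 3 + 3×item 4: cost 27, value 97
- 2×item 1 + 2×item 2 + 3×item 4: cost 27, value 94
- 2×item 1 + 1×item 2 + 1×item 3 + 2×item 4: cost 28, value 93
- 2×item 1 + 2×item 3 + 1×item 4: cost 29, value 92
Best: 97 util.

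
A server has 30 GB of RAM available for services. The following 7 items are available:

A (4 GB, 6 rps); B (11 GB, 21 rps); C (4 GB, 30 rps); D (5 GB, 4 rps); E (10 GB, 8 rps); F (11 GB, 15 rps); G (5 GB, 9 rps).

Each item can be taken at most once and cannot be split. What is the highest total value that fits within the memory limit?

Check high-value combinations within 30 GB:
- A+B+C+F: memory 4+11+4+11=30, value 6+21+30+15=72
- A+B+C+D+G: memory 4+11+4+5+5=29, value 6+21+30+4+9=70
- B+C+E+G: memory 11+4+10+5=30, value 21+30+8+9=68
- A+B+C+G: memory 4+11+4+5=24, value 6+21+30+9=66
- B+C+F: memory 11+4+11=26, value 21+30+15=66
Best: 72 rps.

72 rps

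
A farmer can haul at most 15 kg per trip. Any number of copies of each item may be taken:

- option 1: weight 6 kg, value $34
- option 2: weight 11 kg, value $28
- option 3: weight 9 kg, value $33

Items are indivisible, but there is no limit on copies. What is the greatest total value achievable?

$68

Best value-per-unit is option 1 at 34/6, and filling with it alone uses weight 2×6=12. No mix of the others beats 2×34 = 68.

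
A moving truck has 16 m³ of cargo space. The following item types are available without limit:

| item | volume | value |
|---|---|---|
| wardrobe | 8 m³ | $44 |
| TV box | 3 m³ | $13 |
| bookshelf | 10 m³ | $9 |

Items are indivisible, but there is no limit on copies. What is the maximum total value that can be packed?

$88

Best value-per-unit is wardrobe at 44/8, and filling with it alone uses volume 2×8=16. No mix of the others beats 2×44 = 88.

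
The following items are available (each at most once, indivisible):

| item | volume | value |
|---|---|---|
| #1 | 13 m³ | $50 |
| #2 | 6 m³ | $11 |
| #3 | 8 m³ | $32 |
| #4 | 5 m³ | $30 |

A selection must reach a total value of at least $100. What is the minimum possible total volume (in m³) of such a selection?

Subsets with value ≥ 100, sorted by total volume:
- #1+#3+#4: volume 26, value 112
- #1+#2+#3+#4: volume 32, value 123
Minimum volume: 26 m³.

26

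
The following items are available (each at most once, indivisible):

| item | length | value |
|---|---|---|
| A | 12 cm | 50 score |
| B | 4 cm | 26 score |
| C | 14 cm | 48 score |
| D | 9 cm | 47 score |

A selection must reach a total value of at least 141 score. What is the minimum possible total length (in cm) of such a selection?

Subsets with value ≥ 141, sorted by total length:
- A+C+D: length 35, value 145
- A+B+C+D: length 39, value 171
Minimum length: 35 cm.

35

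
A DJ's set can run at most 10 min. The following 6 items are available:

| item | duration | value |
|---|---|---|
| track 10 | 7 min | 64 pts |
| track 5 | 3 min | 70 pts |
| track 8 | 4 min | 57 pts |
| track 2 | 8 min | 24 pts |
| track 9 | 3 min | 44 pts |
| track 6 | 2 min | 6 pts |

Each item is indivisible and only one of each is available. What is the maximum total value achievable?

171 pts

Check high-value combinations within 10 min:
- track 5+track 8+track 9: duration 3+4+3=10, value 70+57+44=171
- track 10+track 5: duration 7+3=10, value 64+70=134
- track 5+track 8+track 6: duration 3+4+2=9, value 70+57+6=133
- track 5+track 8: duration 3+4=7, value 70+57=127
Best: 171 pts.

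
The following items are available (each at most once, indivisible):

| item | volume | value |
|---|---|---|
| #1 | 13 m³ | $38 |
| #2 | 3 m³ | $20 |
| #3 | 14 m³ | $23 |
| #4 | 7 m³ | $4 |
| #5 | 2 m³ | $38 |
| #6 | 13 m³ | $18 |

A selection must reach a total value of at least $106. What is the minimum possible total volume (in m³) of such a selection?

31

Subsets with value ≥ 106, sorted by total volume:
- #1+#2+#5+#6: volume 31, value 114
- #1+#2+#3+#5: volume 32, value 119
Minimum volume: 31 m³.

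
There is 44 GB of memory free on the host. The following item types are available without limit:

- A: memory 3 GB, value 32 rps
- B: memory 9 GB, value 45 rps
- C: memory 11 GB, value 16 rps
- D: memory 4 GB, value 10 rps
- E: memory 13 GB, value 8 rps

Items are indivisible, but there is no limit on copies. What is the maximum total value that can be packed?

Best value-per-unit is A at 32/3, and filling with it alone uses memory 14×3=42. No mix of the others beats 14×32 = 448.

448 rps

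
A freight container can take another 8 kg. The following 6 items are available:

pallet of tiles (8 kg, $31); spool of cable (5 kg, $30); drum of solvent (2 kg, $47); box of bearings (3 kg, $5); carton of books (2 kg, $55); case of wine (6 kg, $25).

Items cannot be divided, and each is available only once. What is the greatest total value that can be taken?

Check high-value combinations within 8 kg:
- drum of solvent+box of bearings+carton of books: weight 2+3+2=7, value 47+5+55=107
- drum of solvent+carton of books: weight 2+2=4, value 47+55=102
- spool of cable+carton of books: weight 5+2=7, value 30+55=85
- carton of books+case of wine: weight 2+6=8, value 55+25=80
- spool of cable+drum of solvent: weight 5+2=7, value 30+47=77
Best: $107.

$107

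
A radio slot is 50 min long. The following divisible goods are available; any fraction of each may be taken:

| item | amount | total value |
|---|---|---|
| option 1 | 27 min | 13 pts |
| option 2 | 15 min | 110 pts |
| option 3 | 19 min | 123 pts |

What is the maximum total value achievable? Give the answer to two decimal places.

Take in order of value per unit:
- option 2 (110/15 per unit): all 15 → value 110, running total 110.00
- option 3 (123/19 per unit): all 19 → value 123, running total 233.00
- option 1 (13/27 per unit): 16 of 27 → value 16×13/27 = 7.7037, running total 240.70
Total 240.70.

240.70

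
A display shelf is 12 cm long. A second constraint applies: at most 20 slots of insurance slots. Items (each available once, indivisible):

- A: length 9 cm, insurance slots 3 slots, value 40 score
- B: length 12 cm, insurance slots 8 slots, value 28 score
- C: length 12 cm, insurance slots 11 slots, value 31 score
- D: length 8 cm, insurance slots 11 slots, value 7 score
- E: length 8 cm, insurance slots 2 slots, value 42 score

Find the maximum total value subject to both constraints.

Feasible sets respecting both limits:
- E: length 8, insurance slots 2, value 42
- A: length 9, insurance slots 3, value 40
- C: length 12, insurance slots 11, value 31
- B: length 12, insurance slots 8, value 28
Best: 42 score.

42 score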